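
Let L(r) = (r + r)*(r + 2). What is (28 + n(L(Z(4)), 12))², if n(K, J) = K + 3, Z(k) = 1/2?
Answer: 4489/4 ≈ 1122.3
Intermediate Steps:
Z(k) = ½
L(r) = 2*r*(2 + r) (L(r) = (2*r)*(2 + r) = 2*r*(2 + r))
n(K, J) = 3 + K
(28 + n(L(Z(4)), 12))² = (28 + (3 + 2*(½)*(2 + ½)))² = (28 + (3 + 2*(½)*(5/2)))² = (28 + (3 + 5/2))² = (28 + 11/2)² = (67/2)² = 4489/4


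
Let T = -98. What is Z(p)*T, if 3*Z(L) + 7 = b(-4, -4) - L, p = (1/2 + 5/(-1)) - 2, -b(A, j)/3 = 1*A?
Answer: -1127/3 ≈ -375.67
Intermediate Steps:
b(A, j) = -3*A
p = -13/2 (p = (1*(1/2) + 5*(-1)) - 2 = (1/2 - 5) - 2 = -9/2 - 2 = -13/2 ≈ -6.5000)
Z(L) = 5/3 - L/3 (Z(L) = -7/3 + (-3*(-4) - L)/3 = -7/3 + (12 - L)/3 = -7/3 + (4 - L/3) = 5/3 - L/3)
Z(p)*T = (5/3 - 1/3*(-13/2))*(-98) = (5/3 + 13/6)*(-98) = (23/6)*(-98) = -1127/3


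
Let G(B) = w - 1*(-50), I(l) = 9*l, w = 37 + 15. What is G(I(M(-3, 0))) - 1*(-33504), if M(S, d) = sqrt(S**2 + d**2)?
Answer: 33606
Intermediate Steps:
w = 52
G(B) = 102 (G(B) = 52 - 1*(-50) = 52 + 50 = 102)
G(I(M(-3, 0))) - 1*(-33504) = 102 - 1*(-33504) = 102 + 33504 = 33606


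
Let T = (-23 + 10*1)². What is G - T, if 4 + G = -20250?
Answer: -20423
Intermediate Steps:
G = -20254 (G = -4 - 20250 = -20254)
T = 169 (T = (-23 + 10)² = (-13)² = 169)
G - T = -20254 - 1*169 = -20254 - 169 = -20423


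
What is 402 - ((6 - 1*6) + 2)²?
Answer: 398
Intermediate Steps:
402 - ((6 - 1*6) + 2)² = 402 - ((6 - 6) + 2)² = 402 - (0 + 2)² = 402 - 1*2² = 402 - 1*4 = 402 - 4 = 398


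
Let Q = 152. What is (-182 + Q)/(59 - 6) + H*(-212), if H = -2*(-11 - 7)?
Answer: -404526/53 ≈ -7632.6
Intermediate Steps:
H = 36 (H = -2*(-18) = 36)
(-182 + Q)/(59 - 6) + H*(-212) = (-182 + 152)/(59 - 6) + 36*(-212) = -30/53 - 7632 = -404526/53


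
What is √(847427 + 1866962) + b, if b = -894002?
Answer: -894002 + √2714389 ≈ -8.9235e+5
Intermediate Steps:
√(847427 + 1866962) + b = √(847427 + 1866962) - 894002 = √2714389 - 894002 = -894002 + √2714389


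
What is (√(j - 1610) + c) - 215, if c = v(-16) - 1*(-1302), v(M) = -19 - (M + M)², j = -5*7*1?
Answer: 44 + I*√1645 ≈ 44.0 + 40.559*I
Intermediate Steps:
j = -35 ≈ -35.000
v(M) = -19 - 4*M² (v(M) = -19 - (2*M)² = -19 - 4*M²)
c = 259 (c = (-19 - 4*(-16)²) - 1*(-1302) = (-19 - 4*256) + 1302 = (-19 - 1024) + 1302 = -1043 + 1302 = 259)
(√(j - 1610) + c) - 215 = (√(-35 - 1610) + 259) - 215 = (√(-1645) + 259) - 215 = (I*√1645 + 259) - 215 = (259 + I*√1645) - 215 = 44 + I*√1645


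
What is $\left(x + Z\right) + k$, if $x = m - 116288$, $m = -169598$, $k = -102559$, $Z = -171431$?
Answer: $-559876$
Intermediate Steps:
$x = -285886$ ($x = -169598 - 116288 = -285886$)
$\left(x + Z\right) + k = \left(-285886 - 171431\right) - 102559 = -457317 - 102559 = -559876$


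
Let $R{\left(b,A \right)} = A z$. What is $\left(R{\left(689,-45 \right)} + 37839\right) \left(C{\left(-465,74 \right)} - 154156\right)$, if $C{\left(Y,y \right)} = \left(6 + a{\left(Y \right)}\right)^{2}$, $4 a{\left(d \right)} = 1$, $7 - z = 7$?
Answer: $- \frac{93306092769}{16} \approx -5.8316 \cdot 10^{9}$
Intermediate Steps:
$z = 0$ ($z = 7 - 7 = 0$)
$a{\left(d \right)} = \frac{1}{4}$ ($a{\left(d \right)} = \frac{1}{4} \cdot 1 = \frac{1}{4}$)
$C{\left(Y,y \right)} = \frac{625}{16}$ ($C{\left(Y,y \right)} = \left(6 + \frac{1}{4}\right)^{2} = \left(\frac{25}{4}\right)^{2} = \frac{625}{16}$)
$R{\left(b,A \right)} = 0$ ($R{\left(b,A \right)} = A 0 = 0$)
$\left(R{\left(689,-45 \right)} + 37839\right) \left(C{\left(-465,74 \right)} - 154156\right) = \left(0 + 37839\right) \left(\frac{625}{16} - 154156\right) = 37839 \left(- \frac{2465871}{16}\right) = - \frac{93306092769}{16}$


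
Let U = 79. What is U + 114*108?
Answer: 12391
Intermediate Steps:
U + 114*108 = 79 + 114*108 = 79 + 12312 = 12391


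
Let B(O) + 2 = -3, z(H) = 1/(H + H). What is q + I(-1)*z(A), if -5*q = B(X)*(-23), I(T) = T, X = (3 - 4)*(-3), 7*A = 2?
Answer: -99/4 ≈ -24.750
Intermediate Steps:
A = 2/7 (A = (1/7)*2 = 2/7 ≈ 0.28571)
X = 3 (X = -1*(-3) = 3)
z(H) = 1/(2*H)
B(O) = -5 (B(O) = -2 - 3 = -5)
q = -23 (q = -(-1)*(-23) = -1/5*115 = -23)
q + I(-1)*z(A) = -23 - 1/(2*2/7) = -23 - 7/(2*2) = -23 - 1*7/4 = -23 - 7/4 = -99/4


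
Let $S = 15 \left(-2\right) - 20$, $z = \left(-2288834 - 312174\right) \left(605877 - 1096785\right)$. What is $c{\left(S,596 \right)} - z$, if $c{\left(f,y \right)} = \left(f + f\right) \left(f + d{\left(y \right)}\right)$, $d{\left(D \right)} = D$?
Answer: $-1276855689864$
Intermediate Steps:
$z = 1276855635264$ ($z = \left(-2601008\right) \left(-490908\right) = 1276855635264$)
$S = -50$ ($S = -30 - 20 = -50$)
$c{\left(f,y \right)} = 2 f \left(f + y\right)$ ($c{\left(f,y \right)} = \left(f + f\right) \left(f + y\right) = 2 f \left(f + y\right)$)
$c{\left(S,596 \right)} - z = 2 \left(-50\right) \left(-50 + 596\right) - 1276855635264 = 2 \left(-50\right) 546 - 1276855635264 = -54600 - 1276855635264 = -1276855689864$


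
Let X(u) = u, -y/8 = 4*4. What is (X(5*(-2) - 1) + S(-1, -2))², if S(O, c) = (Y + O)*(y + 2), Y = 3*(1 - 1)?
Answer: 13225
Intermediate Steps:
y = -128 (y = -32*4 = -8*16 = -128)
Y = 0 (Y = 3*0 = 0)
S(O, c) = -126*O (S(O, c) = (0 + O)*(-128 + 2) = O*(-126) = -126*O)
(X(5*(-2) - 1) + S(-1, -2))² = ((5*(-2) - 1) - 126*(-1))² = ((-10 - 1) + 126)² = (-11 + 126)² = 115² = 13225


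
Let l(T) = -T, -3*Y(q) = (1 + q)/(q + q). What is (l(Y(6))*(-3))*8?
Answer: -14/3 ≈ -4.6667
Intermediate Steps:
Y(q) = -(1 + q)/(6*q) (Y(q) = -(1 + q)/(3*(q + q)) = -(1 + q)/(3*(2*q)) = -(1 + q)*1/(2*q)/3 = -(1 + q)/(6*q))
(l(Y(6))*(-3))*8 = (-(-1 - 1*6)/(6*6)*(-3))*8 = (-(-1 - 6)/(6*6)*(-3))*8 = (-(-7)/(6*6)*(-3))*8 = (-1*(-7/36)*(-3))*8 = ((7/36)*(-3))*8 = -7/12*8 = -14/3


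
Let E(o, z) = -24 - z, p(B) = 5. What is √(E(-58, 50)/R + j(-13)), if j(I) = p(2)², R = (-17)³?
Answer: √2089283/289 ≈ 5.0015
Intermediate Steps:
R = -4913
j(I) = 25 (j(I) = 5² = 25)
√(E(-58, 50)/R + j(-13)) = √((-24 - 1*50)/(-4913) + 25) = √((-24 - 50)*(-1/4913) + 25) = √(-74*(-1/4913) + 25) = √(74/4913 + 25) = √(122899/4913) = √2089283/289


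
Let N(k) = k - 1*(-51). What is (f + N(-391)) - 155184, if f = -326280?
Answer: -481804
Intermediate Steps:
N(k) = 51 + k (N(k) = k + 51 = 51 + k)
(f + N(-391)) - 155184 = (-326280 + (51 - 391)) - 155184 = (-326280 - 340) - 155184 = -326620 - 155184 = -481804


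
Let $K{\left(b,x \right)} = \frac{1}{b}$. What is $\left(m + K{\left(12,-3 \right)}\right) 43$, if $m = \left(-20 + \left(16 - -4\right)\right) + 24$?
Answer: $\frac{12427}{12} \approx 1035.6$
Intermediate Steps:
$m = 24$ ($m = \left(-20 + \left(16 + 4\right)\right) + 24 = \left(-20 + 20\right) + 24 = 0 + 24 = 24$)
$\left(m + K{\left(12,-3 \right)}\right) 43 = \left(24 + \frac{1}{12}\right) 43 = \frac{289}{12} \cdot 43 = \frac{12427}{12}$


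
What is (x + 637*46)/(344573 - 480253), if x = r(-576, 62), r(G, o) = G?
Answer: -271/1280 ≈ -0.21172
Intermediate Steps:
x = -576
(x + 637*46)/(344573 - 480253) = (-576 + 637*46)/(344573 - 480253) = (-576 + 29302)/(-135680) = 28726*(-1/135680) = -271/1280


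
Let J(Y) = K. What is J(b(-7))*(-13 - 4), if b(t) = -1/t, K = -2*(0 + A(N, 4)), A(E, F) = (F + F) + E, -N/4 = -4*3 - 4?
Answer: 2448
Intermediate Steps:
N = 64 (N = -4*(-4*3 - 4) = -4*(-12 - 4) = -4*(-16) = 64)
A(E, F) = E + 2*F (A(E, F) = 2*F + E = E + 2*F)
K = -144 (K = -2*(0 + (64 + 2*4)) = -2*(0 + (64 + 8)) = -2*(0 + 72) = -2*72 = -144)
J(Y) = -144
J(b(-7))*(-13 - 4) = -144*(-13 - 4) = -144*(-17) = 2448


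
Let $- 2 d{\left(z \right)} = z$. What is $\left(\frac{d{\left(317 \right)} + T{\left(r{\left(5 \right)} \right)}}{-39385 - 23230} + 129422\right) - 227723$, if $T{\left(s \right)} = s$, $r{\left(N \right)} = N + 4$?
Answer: $- \frac{12310233931}{125230} \approx -98301.0$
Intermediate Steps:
$r{\left(N \right)} = 4 + N$
$d{\left(z \right)} = - \frac{z}{2}$
$\left(\frac{d{\left(317 \right)} + T{\left(r{\left(5 \right)} \right)}}{-39385 - 23230} + 129422\right) - 227723 = \left(\frac{\left(- \frac{1}{2}\right) 317 + \left(4 + 5\right)}{-39385 - 23230} + 129422\right) - 227723 = \left(\frac{- \frac{317}{2} + 9}{-62615} + 129422\right) - 227723 = \left(\left(- \frac{299}{2}\right) \left(- \frac{1}{62615}\right) + 129422\right) - 227723 = \left(\frac{299}{125230} + 129422\right) - 227723 = \frac{16207517359}{125230} - 227723 = - \frac{12310233931}{125230}$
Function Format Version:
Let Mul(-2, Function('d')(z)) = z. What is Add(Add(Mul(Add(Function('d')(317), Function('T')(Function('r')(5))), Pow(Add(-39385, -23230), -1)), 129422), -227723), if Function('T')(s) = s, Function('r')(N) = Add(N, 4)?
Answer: Rational(-12310233931, 125230) ≈ -98301.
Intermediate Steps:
Function('r')(N) = Add(4, N)
Function('d')(z) = Mul(Rational(-1, 2), z)
Add(Add(Mul(Add(Function('d')(317), Function('T')(Function('r')(5))), Pow(Add(-39385, -23230), -1)), 129422), -227723) = Add(Add(Mul(Add(Mul(Rational(-1, 2), 317), Add(4, 5)), Pow(Add(-39385, -23230), -1)), 129422), -227723) = Add(Add(Mul(Add(Rational(-317, 2), 9), Pow(-62615, -1)), 129422), -227723) = Add(Add(Mul(Rational(-299, 2), Rational(-1, 62615)), 129422), -227723) = Add(Add(Rational(299, 125230), 129422), -227723) = Add(Rational(16207517359, 125230), -227723) = Rational(-12310233931, 125230)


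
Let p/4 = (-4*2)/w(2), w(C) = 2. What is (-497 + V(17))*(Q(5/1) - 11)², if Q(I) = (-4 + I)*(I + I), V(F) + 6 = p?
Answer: -519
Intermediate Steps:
p = -16 (p = 4*(-4*2/2) = 4*(-8*½) = 4*(-4) = -16)
V(F) = -22 (V(F) = -6 - 16 = -22)
Q(I) = 2*I*(-4 + I) (Q(I) = (-4 + I)*(2*I) = 2*I*(-4 + I))
(-497 + V(17))*(Q(5/1) - 11)² = (-497 - 22)*(2*(5/1)*(-4 + 5/1) - 11)² = -519*(2*(5*1)*(-4 + 5*1) - 11)² = -519*(2*5*(-4 + 5) - 11)² = -519*(2*5*1 - 11)² = -519*(10 - 11)² = -519*(-1)² = -519*1 = -519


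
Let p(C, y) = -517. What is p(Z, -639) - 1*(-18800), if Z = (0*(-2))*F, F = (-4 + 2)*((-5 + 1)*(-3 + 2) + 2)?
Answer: 18283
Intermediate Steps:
F = -12 (F = -2*(-4*(-1) + 2) = -2*(4 + 2) = -2*6 = -12)
Z = 0 (Z = (0*(-2))*(-12) = 0*(-12) = 0)
p(Z, -639) - 1*(-18800) = -517 - 1*(-18800) = -517 + 18800 = 18283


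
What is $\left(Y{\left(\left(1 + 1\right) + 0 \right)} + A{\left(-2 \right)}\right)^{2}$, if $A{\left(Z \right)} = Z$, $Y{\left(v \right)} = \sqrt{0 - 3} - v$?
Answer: $\left(4 - i \sqrt{3}\right)^{2} \approx 13.0 - 13.856 i$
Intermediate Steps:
$Y{\left(v \right)} = - v + i \sqrt{3}$ ($Y{\left(v \right)} = \sqrt{-3} - v = i \sqrt{3} - v = - v + i \sqrt{3}$)
$\left(Y{\left(\left(1 + 1\right) + 0 \right)} + A{\left(-2 \right)}\right)^{2} = \left(\left(- (\left(1 + 1\right) + 0) + i \sqrt{3}\right) - 2\right)^{2} = \left(\left(- (2 + 0) + i \sqrt{3}\right) - 2\right)^{2} = \left(\left(\left(-1\right) 2 + i \sqrt{3}\right) - 2\right)^{2} = \left(\left(-2 + i \sqrt{3}\right) - 2\right)^{2} = \left(-4 + i \sqrt{3}\right)^{2}$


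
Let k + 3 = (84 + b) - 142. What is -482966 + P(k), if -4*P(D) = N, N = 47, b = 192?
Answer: -1931911/4 ≈ -4.8298e+5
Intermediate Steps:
k = 131 (k = -3 + ((84 + 192) - 142) = -3 + (276 - 142) = -3 + 134 = 131)
P(D) = -47/4 (P(D) = -¼*47 = -47/4)
-482966 + P(k) = -482966 - 47/4 = -1931911/4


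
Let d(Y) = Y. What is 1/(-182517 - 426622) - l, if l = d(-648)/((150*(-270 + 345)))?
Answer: 21928379/380711875 ≈ 0.057598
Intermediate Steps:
l = -36/625 (l = -648*1/(150*(-270 + 345)) = -648/(150*75) = -648/11250 = -648*1/11250 = -36/625 ≈ -0.057600)
1/(-182517 - 426622) - l = 1/(-182517 - 426622) - 1*(-36/625) = 1/(-609139) + 36/625 = -1/609139 + 36/625 = 21928379/380711875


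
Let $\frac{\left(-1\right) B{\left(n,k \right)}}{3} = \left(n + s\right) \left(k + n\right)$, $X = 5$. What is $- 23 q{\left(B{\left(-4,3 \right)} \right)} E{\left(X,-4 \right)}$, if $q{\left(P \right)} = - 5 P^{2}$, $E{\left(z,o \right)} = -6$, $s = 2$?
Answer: $-24840$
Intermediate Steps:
$B{\left(n,k \right)} = - 3 \left(2 + n\right) \left(k + n\right)$ ($B{\left(n,k \right)} = - 3 \left(n + 2\right) \left(k + n\right) = - 3 \left(2 + n\right) \left(k + n\right)$)
$- 23 q{\left(B{\left(-4,3 \right)} \right)} E{\left(X,-4 \right)} = - 23 \left(- 5 \left(\left(-6\right) 3 - -24 - 3 \left(-4\right)^{2} - 9 \left(-4\right)\right)^{2}\right) \left(-6\right) = - 23 \left(- 5 \left(-18 + 24 - 48 + 36\right)^{2}\right) \left(-6\right) = - 23 \left(- 5 \left(-6\right)^{2}\right) \left(-6\right) = - 23 \left(\left(-5\right) 36\right) \left(-6\right) = \left(-23\right) \left(-180\right) \left(-6\right) = 4140 \left(-6\right) = -24840$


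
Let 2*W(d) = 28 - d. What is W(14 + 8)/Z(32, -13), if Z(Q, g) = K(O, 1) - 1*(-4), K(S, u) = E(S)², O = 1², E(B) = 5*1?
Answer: 3/29 ≈ 0.10345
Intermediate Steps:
E(B) = 5
O = 1
K(S, u) = 25 (K(S, u) = 5² = 25)
Z(Q, g) = 29 (Z(Q, g) = 25 - 1*(-4) = 25 + 4 = 29)
W(d) = 14 - d/2 (W(d) = (28 - d)/2 = 14 - d/2)
W(14 + 8)/Z(32, -13) = (14 - (14 + 8)/2)/29 = (14 - ½*22)*(1/29) = (14 - 11)*(1/29) = 3*(1/29) = 3/29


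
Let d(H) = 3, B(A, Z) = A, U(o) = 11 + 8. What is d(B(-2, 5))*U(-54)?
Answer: 57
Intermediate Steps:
U(o) = 19
d(B(-2, 5))*U(-54) = 3*19 = 57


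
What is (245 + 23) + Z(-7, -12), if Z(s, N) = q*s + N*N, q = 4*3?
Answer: 328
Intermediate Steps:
q = 12
Z(s, N) = N² + 12*s (Z(s, N) = 12*s + N*N = 12*s + N² = N² + 12*s)
(245 + 23) + Z(-7, -12) = (245 + 23) + ((-12)² + 12*(-7)) = 268 + (144 - 84) = 268 + 60 = 328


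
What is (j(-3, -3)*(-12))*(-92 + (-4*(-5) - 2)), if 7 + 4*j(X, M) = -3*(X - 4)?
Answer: 3108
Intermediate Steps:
j(X, M) = 5/4 - 3*X/4 (j(X, M) = -7/4 + (-3*(X - 4))/4 = -7/4 + (-3*(-4 + X))/4 = -7/4 + (12 - 3*X)/4 = -7/4 + (3 - 3*X/4) = 5/4 - 3*X/4)
(j(-3, -3)*(-12))*(-92 + (-4*(-5) - 2)) = ((5/4 - ¾*(-3))*(-12))*(-92 + (-4*(-5) - 2)) = ((5/4 + 9/4)*(-12))*(-92 + (20 - 2)) = ((7/2)*(-12))*(-92 + 18) = -42*(-74) = 3108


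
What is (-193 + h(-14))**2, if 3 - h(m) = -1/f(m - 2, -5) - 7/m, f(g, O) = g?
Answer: 9296401/256 ≈ 36314.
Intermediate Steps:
h(m) = 3 + 1/(-2 + m) + 7/m (h(m) = 3 - (-1/(m - 2) - 7/m) = 3 - (-1/(-2 + m) - 7/m) = 3 + (1/(-2 + m) + 7/m) = 3 + 1/(-2 + m) + 7/m)
(-193 + h(-14))**2 = (-193 + (-14 + 2*(-14) + 3*(-14)**2)/((-14)*(-2 - 14)))**2 = (-193 - 1/14*(-14 - 28 + 3*196)/(-16))**2 = (-193 - 1/14*(-1/16)*(-14 - 28 + 588))**2 = (-193 - 1/14*(-1/16)*546)**2 = (-193 + 39/16)**2 = (-3049/16)**2 = 9296401/256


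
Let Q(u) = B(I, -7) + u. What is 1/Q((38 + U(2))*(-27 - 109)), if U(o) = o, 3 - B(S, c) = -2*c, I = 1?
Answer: -1/5451 ≈ -0.00018345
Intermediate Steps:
B(S, c) = 3 + 2*c (B(S, c) = 3 - (-2)*c = 3 + 2*c)
Q(u) = -11 + u (Q(u) = (3 + 2*(-7)) + u = (3 - 14) + u = -11 + u)
1/Q((38 + U(2))*(-27 - 109)) = 1/(-11 + (38 + 2)*(-27 - 109)) = 1/(-11 + 40*(-136)) = 1/(-11 - 5440) = 1/(-5451) = -1/5451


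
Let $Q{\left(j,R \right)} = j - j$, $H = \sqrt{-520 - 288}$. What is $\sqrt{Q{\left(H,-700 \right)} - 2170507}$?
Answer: $i \sqrt{2170507} \approx 1473.3 i$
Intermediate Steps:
$H = 2 i \sqrt{202}$ ($H = \sqrt{-808} = 2 i \sqrt{202} \approx 28.425 i$)
$Q{\left(j,R \right)} = 0$
$\sqrt{Q{\left(H,-700 \right)} - 2170507} = \sqrt{0 - 2170507} = \sqrt{-2170507} = i \sqrt{2170507}$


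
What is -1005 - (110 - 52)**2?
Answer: -4369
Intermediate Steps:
-1005 - (110 - 52)**2 = -1005 - 1*58**2 = -1005 - 1*3364 = -1005 - 3364 = -4369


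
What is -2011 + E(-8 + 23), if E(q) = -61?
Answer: -2072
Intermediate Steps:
-2011 + E(-8 + 23) = -2011 - 61 = -2072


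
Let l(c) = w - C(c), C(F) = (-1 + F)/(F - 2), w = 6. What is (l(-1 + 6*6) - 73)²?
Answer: 5040025/1089 ≈ 4628.1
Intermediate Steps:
C(F) = (-1 + F)/(-2 + F)
l(c) = 6 - (-1 + c)/(-2 + c)
(l(-1 + 6*6) - 73)² = ((-11 + 5*(-1 + 6*6))/(-2 + (-1 + 6*6)) - 73)² = ((-11 + 5*(-1 + 36))/(-2 + (-1 + 36)) - 73)² = ((-11 + 5*35)/(-2 + 35) - 73)² = ((-11 + 175)/33 - 73)² = ((1/33)*164 - 73)² = (164/33 - 73)² = (-2245/33)² = 5040025/1089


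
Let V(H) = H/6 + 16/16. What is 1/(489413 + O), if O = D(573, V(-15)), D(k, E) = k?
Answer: 1/489986 ≈ 2.0409e-6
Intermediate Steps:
V(H) = 1 + H/6 (V(H) = H*(⅙) + 16*(1/16) = H/6 + 1 = 1 + H/6)
O = 573
1/(489413 + O) = 1/(489413 + 573) = 1/489986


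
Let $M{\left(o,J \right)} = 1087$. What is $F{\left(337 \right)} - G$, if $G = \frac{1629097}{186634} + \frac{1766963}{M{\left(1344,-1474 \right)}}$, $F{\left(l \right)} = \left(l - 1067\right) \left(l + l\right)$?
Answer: $- \frac{100148213360141}{202871158} \approx -4.9365 \cdot 10^{5}$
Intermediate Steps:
$F{\left(l \right)} = 2 l \left(-1067 + l\right)$ ($F{\left(l \right)} = \left(-1067 + l\right) 2 l = 2 l \left(-1067 + l\right)$)
$G = \frac{331546200981}{202871158}$ ($G = \frac{1629097}{186634} + \frac{1766963}{1087} = \frac{331546200981}{202871158} \approx 1634.3$)
$F{\left(337 \right)} - G = 2 \cdot 337 \left(-1067 + 337\right) - \frac{331546200981}{202871158} = 2 \cdot 337 \left(-730\right) - \frac{331546200981}{202871158} = -492020 - \frac{331546200981}{202871158} = - \frac{100148213360141}{202871158}$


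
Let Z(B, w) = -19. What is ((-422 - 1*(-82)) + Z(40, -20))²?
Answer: 128881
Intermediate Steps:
((-422 - 1*(-82)) + Z(40, -20))² = ((-422 - 1*(-82)) - 19)² = ((-422 + 82) - 19)² = (-340 - 19)² = (-359)² = 128881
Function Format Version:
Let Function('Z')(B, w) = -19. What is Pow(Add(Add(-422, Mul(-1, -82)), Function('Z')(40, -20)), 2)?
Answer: 128881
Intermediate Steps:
Pow(Add(Add(-422, Mul(-1, -82)), Function('Z')(40, -20)), 2) = Pow(Add(Add(-422, Mul(-1, -82)), -19), 2) = Pow(Add(Add(-422, 82), -19), 2) = Pow(Add(-340, -19), 2) = Pow(-359, 2) = 128881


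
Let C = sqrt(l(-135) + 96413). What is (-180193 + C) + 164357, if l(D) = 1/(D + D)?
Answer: -15836 + sqrt(780945270)/90 ≈ -15526.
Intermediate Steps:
l(D) = 1/(2*D)
C = sqrt(780945270)/90 (C = sqrt((1/2)/(-135) + 96413) = sqrt((1/2)*(-1/135) + 96413) = sqrt(-1/270 + 96413) = sqrt(26031509/270) = sqrt(780945270)/90 ≈ 310.50)
(-180193 + C) + 164357 = (-180193 + sqrt(780945270)/90) + 164357 = -15836 + sqrt(780945270)/90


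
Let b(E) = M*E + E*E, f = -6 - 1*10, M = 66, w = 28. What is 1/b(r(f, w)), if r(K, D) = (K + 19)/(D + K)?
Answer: 16/265 ≈ 0.060377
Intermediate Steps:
f = -16 (f = -6 - 10 = -16)
r(K, D) = (19 + K)/(D + K)
b(E) = E² + 66*E (b(E) = 66*E + E*E = 66*E + E² = E² + 66*E)
1/b(r(f, w)) = 1/(((19 - 16)/(28 - 16))*(66 + (19 - 16)/(28 - 16))) = 1/((3/12)*(66 + 3/12)) = 1/(((1/12)*3)*(66 + (1/12)*3)) = 1/((66 + ¼)/4) = 1/((¼)*(265/4)) = 1/(265/16) = 16/265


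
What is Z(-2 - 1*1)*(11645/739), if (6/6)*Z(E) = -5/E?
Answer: 58225/2217 ≈ 26.263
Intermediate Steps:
Z(E) = -5/E
Z(-2 - 1*1)*(11645/739) = (-5/(-2 - 1*1))*(11645/739) = (-5/(-2 - 1))*(11645*(1/739)) = -5/(-3)*(11645/739) = -5*(-⅓)*(11645/739) = (5/3)*(11645/739) = 58225/2217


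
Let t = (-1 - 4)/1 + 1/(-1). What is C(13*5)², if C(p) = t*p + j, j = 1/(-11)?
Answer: 18412681/121 ≈ 1.5217e+5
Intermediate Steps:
t = -6 (t = -5*1 + 1*(-1) = -5 - 1 = -6)
j = -1/11 ≈ -0.090909
C(p) = -1/11 - 6*p (C(p) = -6*p - 1/11 = -1/11 - 6*p)
C(13*5)² = (-1/11 - 78*5)² = (-1/11 - 6*65)² = (-1/11 - 390)² = (-4291/11)² = 18412681/121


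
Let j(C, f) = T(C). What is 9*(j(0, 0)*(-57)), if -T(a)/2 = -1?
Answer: -1026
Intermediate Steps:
T(a) = 2 (T(a) = -2*(-1) = 2)
j(C, f) = 2
9*(j(0, 0)*(-57)) = 9*(2*(-57)) = 9*(-114) = -1026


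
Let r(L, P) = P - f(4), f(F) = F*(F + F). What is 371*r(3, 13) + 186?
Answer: -6863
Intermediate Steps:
f(F) = 2*F² (f(F) = F*(2*F) = 2*F²)
r(L, P) = -32 + P (r(L, P) = P - 2*4² = P - 2*16 = P - 1*32 = P - 32 = -32 + P)
371*r(3, 13) + 186 = 371*(-32 + 13) + 186 = 371*(-19) + 186 = -7049 + 186 = -6863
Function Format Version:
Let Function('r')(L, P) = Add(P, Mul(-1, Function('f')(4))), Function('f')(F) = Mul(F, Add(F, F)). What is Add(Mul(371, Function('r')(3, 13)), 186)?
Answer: -6863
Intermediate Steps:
Function('f')(F) = Mul(2, Pow(F, 2)) (Function('f')(F) = Mul(F, Mul(2, F)) = Mul(2, Pow(F, 2)))
Function('r')(L, P) = Add(-32, P) (Function('r')(L, P) = Add(P, Mul(-1, Mul(2, Pow(4, 2)))) = Add(P, Mul(-1, Mul(2, 16))) = Add(P, Mul(-1, 32)) = Add(P, -32) = Add(-32, P))
Add(Mul(371, Function('r')(3, 13)), 186) = Add(Mul(371, Add(-32, 13)), 186) = Add(Mul(371, -19), 186) = Add(-7049, 186) = -6863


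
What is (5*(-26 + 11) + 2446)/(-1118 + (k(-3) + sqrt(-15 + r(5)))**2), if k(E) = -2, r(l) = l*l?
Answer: -163599/76166 + 2371*sqrt(10)/304664 ≈ -2.1233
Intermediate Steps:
r(l) = l**2
(5*(-26 + 11) + 2446)/(-1118 + (k(-3) + sqrt(-15 + r(5)))**2) = (5*(-26 + 11) + 2446)/(-1118 + (-2 + sqrt(-15 + 5**2))**2) = (5*(-15) + 2446)/(-1118 + (-2 + sqrt(-15 + 25))**2) = (-75 + 2446)/(-1118 + (-2 + sqrt(10))**2) = 2371/(-1118 + (-2 + sqrt(10))**2)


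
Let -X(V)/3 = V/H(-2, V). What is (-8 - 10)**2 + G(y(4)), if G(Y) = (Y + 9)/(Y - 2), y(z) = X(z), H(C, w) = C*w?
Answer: 303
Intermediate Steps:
X(V) = 3/2 (X(V) = -3*V/((-2*V)) = -3*V*(-1/(2*V)) = -3*(-1/2) = 3/2)
y(z) = 3/2
G(Y) = (9 + Y)/(-2 + Y)
(-8 - 10)**2 + G(y(4)) = (-8 - 10)**2 + (9 + 3/2)/(-2 + 3/2) = (-18)**2 + (21/2)/(-1/2) = 324 - 2*21/2 = 324 - 21 = 303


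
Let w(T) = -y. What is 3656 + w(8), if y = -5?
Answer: 3661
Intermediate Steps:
w(T) = 5 (w(T) = -1*(-5) = 5)
3656 + w(8) = 3656 + 5 = 3661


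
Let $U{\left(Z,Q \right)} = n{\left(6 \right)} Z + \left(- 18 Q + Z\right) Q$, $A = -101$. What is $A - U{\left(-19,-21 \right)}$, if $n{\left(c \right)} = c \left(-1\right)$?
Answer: $7324$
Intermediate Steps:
$n{\left(c \right)} = - c$
$U{\left(Z,Q \right)} = - 6 Z + Q \left(Z - 18 Q\right)$ ($U{\left(Z,Q \right)} = \left(-1\right) 6 Z + \left(- 18 Q + Z\right) Q = - 6 Z + \left(Z - 18 Q\right) Q = - 6 Z + Q \left(Z - 18 Q\right)$)
$A - U{\left(-19,-21 \right)} = -101 - \left(- 18 \left(-21\right)^{2} - -114 - -399\right) = -101 - \left(\left(-18\right) 441 + 114 + 399\right) = -101 - \left(-7938 + 114 + 399\right) = -101 - -7425 = -101 + 7425 = 7324$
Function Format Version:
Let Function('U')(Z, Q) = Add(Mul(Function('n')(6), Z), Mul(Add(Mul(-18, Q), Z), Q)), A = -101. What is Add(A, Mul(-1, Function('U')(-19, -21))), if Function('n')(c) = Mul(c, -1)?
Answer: 7324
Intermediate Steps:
Function('n')(c) = Mul(-1, c)
Function('U')(Z, Q) = Add(Mul(-6, Z), Mul(Q, Add(Z, Mul(-18, Q)))) (Function('U')(Z, Q) = Add(Mul(Mul(-1, 6), Z), Mul(Add(Mul(-18, Q), Z), Q)) = Add(Mul(-6, Z), Mul(Add(Z, Mul(-18, Q)), Q)) = Add(Mul(-6, Z), Mul(Q, Add(Z, Mul(-18, Q)))))
Add(A, Mul(-1, Function('U')(-19, -21))) = Add(-101, Mul(-1, Add(Mul(-18, Pow(-21, 2)), Mul(-6, -19), Mul(-21, -19)))) = Add(-101, Mul(-1, Add(Mul(-18, 441), 114, 399))) = Add(-101, Mul(-1, Add(-7938, 114, 399))) = Add(-101, Mul(-1, -7425)) = Add(-101, 7425) = 7324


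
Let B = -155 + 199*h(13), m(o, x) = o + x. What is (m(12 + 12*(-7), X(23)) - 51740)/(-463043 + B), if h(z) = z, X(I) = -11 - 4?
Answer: 51827/460611 ≈ 0.11252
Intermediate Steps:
X(I) = -15
B = 2432 (B = -155 + 199*13 = -155 + 2587 = 2432)
(m(12 + 12*(-7), X(23)) - 51740)/(-463043 + B) = (((12 + 12*(-7)) - 15) - 51740)/(-463043 + 2432) = (((12 - 84) - 15) - 51740)/(-460611) = ((-72 - 15) - 51740)*(-1/460611) = (-87 - 51740)*(-1/460611) = -51827*(-1/460611) = 51827/460611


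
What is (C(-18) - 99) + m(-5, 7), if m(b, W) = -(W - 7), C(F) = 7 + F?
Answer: -110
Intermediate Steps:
m(b, W) = 7 - W (m(b, W) = -(-7 + W) = 7 - W)
(C(-18) - 99) + m(-5, 7) = ((7 - 18) - 99) + (7 - 1*7) = (-11 - 99) + (7 - 7) = -110 + 0 = -110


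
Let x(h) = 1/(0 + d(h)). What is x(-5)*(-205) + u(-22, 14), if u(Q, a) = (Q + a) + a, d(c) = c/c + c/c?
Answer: -193/2 ≈ -96.500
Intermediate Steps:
d(c) = 2 (d(c) = 1 + 1 = 2)
u(Q, a) = Q + 2*a
x(h) = 1/2 (x(h) = 1/(0 + 2) = 1/2)
x(-5)*(-205) + u(-22, 14) = (1/2)*(-205) + (-22 + 2*14) = -205/2 + (-22 + 28) = -205/2 + 6 = -193/2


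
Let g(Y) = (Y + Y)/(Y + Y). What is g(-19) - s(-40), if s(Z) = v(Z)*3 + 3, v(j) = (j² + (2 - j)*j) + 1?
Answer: 235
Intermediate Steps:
v(j) = 1 + j² + j*(2 - j) (v(j) = (j² + j*(2 - j)) + 1 = 1 + j² + j*(2 - j))
g(Y) = 1 (g(Y) = (2*Y)/((2*Y)) = (2*Y)*(1/(2*Y)) = 1)
s(Z) = 6 + 6*Z (s(Z) = (1 + 2*Z)*3 + 3 = (3 + 6*Z) + 3 = 6 + 6*Z)
g(-19) - s(-40) = 1 - (6 + 6*(-40)) = 1 - (6 - 240) = 1 - 1*(-234) = 1 + 234 = 235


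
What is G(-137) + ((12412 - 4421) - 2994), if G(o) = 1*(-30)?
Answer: 4967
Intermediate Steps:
G(o) = -30
G(-137) + ((12412 - 4421) - 2994) = -30 + ((12412 - 4421) - 2994) = -30 + (7991 - 2994) = -30 + 4997 = 4967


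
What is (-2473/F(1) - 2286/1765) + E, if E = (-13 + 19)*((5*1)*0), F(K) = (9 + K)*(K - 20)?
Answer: 786101/67070 ≈ 11.721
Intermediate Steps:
F(K) = (-20 + K)*(9 + K) (F(K) = (9 + K)*(-20 + K) = (-20 + K)*(9 + K))
E = 0 (E = 6*(5*0) = 6*0 = 0)
(-2473/F(1) - 2286/1765) + E = (-2473/(-180 + 1² - 11*1) - 2286/1765) + 0 = (-2473/(-180 + 1 - 11) - 2286*1/1765) + 0 = (-2473/(-190) - 2286/1765) + 0 = (-2473*(-1/190) - 2286/1765) + 0 = (2473/190 - 2286/1765) + 0 = 786101/67070 + 0 = 786101/67070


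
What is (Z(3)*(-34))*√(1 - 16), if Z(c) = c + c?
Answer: -204*I*√15 ≈ -790.09*I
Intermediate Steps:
Z(c) = 2*c
(Z(3)*(-34))*√(1 - 16) = ((2*3)*(-34))*√(1 - 16) = (6*(-34))*√(-15) = -204*I*√15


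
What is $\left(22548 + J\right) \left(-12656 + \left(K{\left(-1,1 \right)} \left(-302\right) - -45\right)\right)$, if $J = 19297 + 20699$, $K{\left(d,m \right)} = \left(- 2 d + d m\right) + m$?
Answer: $-826518960$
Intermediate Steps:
$K{\left(d,m \right)} = m - 2 d + d m$
$J = 39996$
$\left(22548 + J\right) \left(-12656 + \left(K{\left(-1,1 \right)} \left(-302\right) - -45\right)\right) = \left(22548 + 39996\right) \left(-12656 + \left(\left(1 - -2 - 1\right) \left(-302\right) - -45\right)\right) = 62544 \left(-12656 + \left(\left(1 + 2 - 1\right) \left(-302\right) + 45\right)\right) = 62544 \left(-12656 + \left(2 \left(-302\right) + 45\right)\right) = 62544 \left(-12656 + \left(-604 + 45\right)\right) = 62544 \left(-12656 - 559\right) = 62544 \left(-13215\right) = -826518960$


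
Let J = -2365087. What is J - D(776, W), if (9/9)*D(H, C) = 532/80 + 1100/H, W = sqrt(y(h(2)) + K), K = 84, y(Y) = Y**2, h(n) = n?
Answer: -4588284431/1940 ≈ -2.3651e+6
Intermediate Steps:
W = 2*sqrt(22) (W = sqrt(2**2 + 84) = sqrt(4 + 84) = sqrt(88) = 2*sqrt(22) ≈ 9.3808)
D(H, C) = 133/20 + 1100/H (D(H, C) = 532/80 + 1100/H = 532*(1/80) + 1100/H = 133/20 + 1100/H)
J - D(776, W) = -2365087 - (133/20 + 1100/776) = -2365087 - (133/20 + 1100*(1/776)) = -2365087 - (133/20 + 275/194) = -2365087 - 1*15651/1940 = -2365087 - 15651/1940 = -4588284431/1940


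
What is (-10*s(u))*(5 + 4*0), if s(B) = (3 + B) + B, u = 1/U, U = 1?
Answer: -250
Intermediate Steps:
u = 1 (u = 1/1 = 1)
s(B) = 3 + 2*B
(-10*s(u))*(5 + 4*0) = (-10*(3 + 2*1))*(5 + 4*0) = (-10*(3 + 2))*(5 + 0) = -10*5*5 = -50*5 = -250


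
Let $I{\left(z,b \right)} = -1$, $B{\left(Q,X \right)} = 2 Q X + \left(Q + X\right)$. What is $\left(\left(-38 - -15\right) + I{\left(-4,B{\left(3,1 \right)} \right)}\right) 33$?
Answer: $-792$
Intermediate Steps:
$B{\left(Q,X \right)} = Q + X + 2 Q X$ ($B{\left(Q,X \right)} = 2 Q X + \left(Q + X\right) = Q + X + 2 Q X$)
$\left(\left(-38 - -15\right) + I{\left(-4,B{\left(3,1 \right)} \right)}\right) 33 = \left(\left(-38 - -15\right) - 1\right) 33 = \left(\left(-38 + 15\right) - 1\right) 33 = \left(-23 - 1\right) 33 = \left(-24\right) 33 = -792$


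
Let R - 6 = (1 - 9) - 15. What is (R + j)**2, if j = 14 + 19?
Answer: 256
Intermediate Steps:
R = -17 (R = 6 + ((1 - 9) - 15) = 6 + (-8 - 15) = 6 - 23 = -17)
j = 33
(R + j)**2 = (-17 + 33)**2 = 16**2 = 256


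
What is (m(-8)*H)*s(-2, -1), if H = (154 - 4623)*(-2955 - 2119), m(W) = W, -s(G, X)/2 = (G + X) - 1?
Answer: -1451245184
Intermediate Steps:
s(G, X) = 2 - 2*G - 2*X (s(G, X) = -2*((G + X) - 1) = -2*(-1 + G + X) = 2 - 2*G - 2*X)
H = 22675706 (H = -4469*(-5074) = 22675706)
(m(-8)*H)*s(-2, -1) = (-8*22675706)*(2 - 2*(-2) - 2*(-1)) = -181405648*(2 + 4 + 2) = -181405648*8 = -1451245184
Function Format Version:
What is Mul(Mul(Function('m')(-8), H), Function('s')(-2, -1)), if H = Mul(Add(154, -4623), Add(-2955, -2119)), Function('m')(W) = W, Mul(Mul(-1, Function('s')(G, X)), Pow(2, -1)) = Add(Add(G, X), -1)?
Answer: -1451245184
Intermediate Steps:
Function('s')(G, X) = Add(2, Mul(-2, G), Mul(-2, X)) (Function('s')(G, X) = Mul(-2, Add(Add(G, X), -1)) = Mul(-2, Add(-1, G, X)) = Add(2, Mul(-2, G), Mul(-2, X)))
H = 22675706 (H = Mul(-4469, -5074) = 22675706)
Mul(Mul(Function('m')(-8), H), Function('s')(-2, -1)) = Mul(Mul(-8, 22675706), Add(2, Mul(-2, -2), Mul(-2, -1))) = Mul(-181405648, Add(2, 4, 2)) = Mul(-181405648, 8) = -1451245184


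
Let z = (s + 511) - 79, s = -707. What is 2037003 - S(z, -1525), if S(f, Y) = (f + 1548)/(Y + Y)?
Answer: 6212860423/3050 ≈ 2.0370e+6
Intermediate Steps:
z = -275 (z = (-707 + 511) - 79 = -196 - 79 = -275)
S(f, Y) = (1548 + f)/(2*Y) (S(f, Y) = (1548 + f)/((2*Y)) = (1548 + f)*(1/(2*Y)) = (1548 + f)/(2*Y))
2037003 - S(z, -1525) = 2037003 - (1548 - 275)/(2*(-1525)) = 2037003 - (-1)*1273/(2*1525) = 2037003 - 1*(-1273/3050) = 2037003 + 1273/3050 = 6212860423/3050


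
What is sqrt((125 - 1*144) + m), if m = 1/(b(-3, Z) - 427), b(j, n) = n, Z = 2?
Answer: 2*I*sqrt(34323)/85 ≈ 4.3592*I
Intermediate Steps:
m = -1/425 (m = 1/(2 - 427) = 1/(-425) = -1/425 ≈ -0.0023529)
sqrt((125 - 1*144) + m) = sqrt((125 - 1*144) - 1/425) = sqrt((125 - 144) - 1/425) = sqrt(-19 - 1/425) = sqrt(-8076/425) = 2*I*sqrt(34323)/85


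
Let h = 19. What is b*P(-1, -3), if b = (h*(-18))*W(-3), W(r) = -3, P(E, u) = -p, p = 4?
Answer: -4104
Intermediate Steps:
P(E, u) = -4 (P(E, u) = -1*4 = -4)
b = 1026 (b = (19*(-18))*(-3) = -342*(-3) = 1026)
b*P(-1, -3) = 1026*(-4) = -4104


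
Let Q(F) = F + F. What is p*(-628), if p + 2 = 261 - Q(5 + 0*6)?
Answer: -156372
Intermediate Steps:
Q(F) = 2*F
p = 249 (p = -2 + (261 - 2*(5 + 0*6)) = -2 + (261 - 2*(5 + 0)) = -2 + (261 - 2*5) = -2 + (261 - 1*10) = -2 + (261 - 10) = -2 + 251 = 249)
p*(-628) = 249*(-628) = -156372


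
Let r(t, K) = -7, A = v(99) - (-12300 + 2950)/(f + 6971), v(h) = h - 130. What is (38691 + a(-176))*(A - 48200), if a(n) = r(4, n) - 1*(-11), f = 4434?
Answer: -4256954621495/2281 ≈ -1.8663e+9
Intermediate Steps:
v(h) = -130 + h
A = -68841/2281 (A = (-130 + 99) - (-12300 + 2950)/(4434 + 6971) = -31 - (-9350)/11405 = -31 - 1*(-1870/2281) = -31 + 1870/2281 = -68841/2281 ≈ -30.180)
a(n) = 4 (a(n) = -7 - 1*(-11) = -7 + 11 = 4)
(38691 + a(-176))*(A - 48200) = (38691 + 4)*(-68841/2281 - 48200) = 38695*(-110013041/2281) = -4256954621495/2281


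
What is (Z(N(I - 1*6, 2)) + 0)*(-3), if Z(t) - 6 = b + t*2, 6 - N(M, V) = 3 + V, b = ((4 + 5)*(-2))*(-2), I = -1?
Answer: -132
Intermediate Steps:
b = 36 (b = (9*(-2))*(-2) = -18*(-2) = 36)
N(M, V) = 3 - V (N(M, V) = 6 - (3 + V) = 6 + (-3 - V) = 3 - V)
Z(t) = 42 + 2*t (Z(t) = 6 + (36 + t*2) = 6 + (36 + 2*t) = 42 + 2*t)
(Z(N(I - 1*6, 2)) + 0)*(-3) = ((42 + 2*(3 - 1*2)) + 0)*(-3) = ((42 + 2*(3 - 2)) + 0)*(-3) = ((42 + 2*1) + 0)*(-3) = ((42 + 2) + 0)*(-3) = (44 + 0)*(-3) = 44*(-3) = -132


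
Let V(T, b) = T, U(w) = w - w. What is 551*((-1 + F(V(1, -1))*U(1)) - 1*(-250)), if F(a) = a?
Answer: 137199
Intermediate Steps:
U(w) = 0
551*((-1 + F(V(1, -1))*U(1)) - 1*(-250)) = 551*((-1 + 1*0) - 1*(-250)) = 551*((-1 + 0) + 250) = 551*(-1 + 250) = 551*249 = 137199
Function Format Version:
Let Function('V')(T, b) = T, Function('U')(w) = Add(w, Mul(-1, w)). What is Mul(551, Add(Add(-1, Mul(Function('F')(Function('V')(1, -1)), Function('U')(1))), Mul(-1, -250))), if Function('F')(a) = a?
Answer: 137199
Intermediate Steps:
Function('U')(w) = 0
Mul(551, Add(Add(-1, Mul(Function('F')(Function('V')(1, -1)), Function('U')(1))), Mul(-1, -250))) = Mul(551, Add(Add(-1, Mul(1, 0)), Mul(-1, -250))) = Mul(551, Add(Add(-1, 0), 250)) = Mul(551, Add(-1, 250)) = Mul(551, 249) = 137199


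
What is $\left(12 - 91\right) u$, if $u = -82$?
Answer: $6478$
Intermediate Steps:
$\left(12 - 91\right) u = \left(12 - 91\right) \left(-82\right) = \left(-79\right) \left(-82\right) = 6478$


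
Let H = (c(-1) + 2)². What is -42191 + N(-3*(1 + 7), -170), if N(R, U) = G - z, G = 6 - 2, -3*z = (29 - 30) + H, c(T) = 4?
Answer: -126526/3 ≈ -42175.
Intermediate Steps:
H = 36 (H = (4 + 2)² = 6² = 36)
z = -35/3 (z = -((29 - 30) + 36)/3 = -(-1 + 36)/3 = -⅓*35 = -35/3 ≈ -11.667)
G = 4
N(R, U) = 47/3 (N(R, U) = 4 - 1*(-35/3) = 4 + 35/3 = 47/3)
-42191 + N(-3*(1 + 7), -170) = -42191 + 47/3 = -126526/3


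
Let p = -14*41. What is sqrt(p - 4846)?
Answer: 2*I*sqrt(1355) ≈ 73.621*I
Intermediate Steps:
p = -574
sqrt(p - 4846) = sqrt(-574 - 4846) = sqrt(-5420) = 2*I*sqrt(1355)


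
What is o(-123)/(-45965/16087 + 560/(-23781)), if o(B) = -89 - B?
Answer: -13007208198/1102102385 ≈ -11.802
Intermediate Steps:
o(-123)/(-45965/16087 + 560/(-23781)) = (-89 - 1*(-123))/(-45965/16087 + 560/(-23781)) = (-89 + 123)/(-45965*1/16087 + 560*(-1/23781)) = 34/(-45965/16087 - 560/23781) = 34/(-1102102385/382564947) = 34*(-382564947/1102102385) = -13007208198/1102102385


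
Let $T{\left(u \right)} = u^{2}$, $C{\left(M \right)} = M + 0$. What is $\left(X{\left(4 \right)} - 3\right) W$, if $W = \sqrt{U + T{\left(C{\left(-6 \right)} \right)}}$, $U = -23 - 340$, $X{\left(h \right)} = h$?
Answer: $i \sqrt{327} \approx 18.083 i$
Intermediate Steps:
$C{\left(M \right)} = M$
$U = -363$ ($U = -23 - 340 = -363$)
$W = i \sqrt{327}$ ($W = \sqrt{-363 + \left(-6\right)^{2}} = \sqrt{-363 + 36} = \sqrt{-327} = i \sqrt{327} \approx 18.083 i$)
$\left(X{\left(4 \right)} - 3\right) W = \left(4 - 3\right) i \sqrt{327} = 1 i \sqrt{327} = i \sqrt{327}$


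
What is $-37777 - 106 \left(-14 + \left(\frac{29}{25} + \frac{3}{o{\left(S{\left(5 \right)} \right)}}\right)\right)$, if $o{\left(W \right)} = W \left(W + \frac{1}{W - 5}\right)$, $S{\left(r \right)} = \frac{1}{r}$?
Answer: $\frac{3859601}{25} \approx 1.5438 \cdot 10^{5}$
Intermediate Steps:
$o{\left(W \right)} = W \left(W + \frac{1}{-5 + W}\right)$
$-37777 - 106 \left(-14 + \left(\frac{29}{25} + \frac{3}{o{\left(S{\left(5 \right)} \right)}}\right)\right) = -37777 - 106 \left(-14 + \left(\frac{29}{25} + \frac{3}{\frac{1}{5} \frac{1}{-5 + \frac{1}{5}} \left(1 + \left(\frac{1}{5}\right)^{2} - \frac{5}{5}\right)}\right)\right) = -37777 - 106 \left(-14 + \left(29 \cdot \frac{1}{25} + \frac{3}{\frac{1}{5} \frac{1}{-5 + \frac{1}{5}} \left(1 + \left(\frac{1}{5}\right)^{2} - 1\right)}\right)\right) = -37777 - 106 \left(-14 + \left(\frac{29}{25} + \frac{3}{\frac{1}{5} \frac{1}{- \frac{24}{5}} \left(1 + \frac{1}{25} - 1\right)}\right)\right) = -37777 - 106 \left(-14 + \left(\frac{29}{25} + \frac{3}{\frac{1}{5} \left(- \frac{5}{24}\right) \frac{1}{25}}\right)\right) = -37777 - 106 \left(-14 + \left(\frac{29}{25} + \frac{3}{- \frac{1}{600}}\right)\right) = -37777 - 106 \left(-14 + \left(\frac{29}{25} + 3 \left(-600\right)\right)\right) = -37777 - 106 \left(-14 + \left(\frac{29}{25} - 1800\right)\right) = -37777 - 106 \left(-14 - \frac{44971}{25}\right) = -37777 - 106 \left(- \frac{45321}{25}\right) = -37777 - - \frac{4804026}{25} = -37777 + \frac{4804026}{25} = \frac{3859601}{25}$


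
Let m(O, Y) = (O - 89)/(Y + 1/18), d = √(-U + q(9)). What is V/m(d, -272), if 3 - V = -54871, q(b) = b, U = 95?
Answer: 11953066235/72063 + 134304115*I*√86/72063 ≈ 1.6587e+5 + 17283.0*I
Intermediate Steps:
V = 54874 (V = 3 - 1*(-54871) = 3 + 54871 = 54874)
d = I*√86 (d = √(-1*95 + 9) = √(-95 + 9) = √(-86) = I*√86 ≈ 9.2736*I)
m(O, Y) = (-89 + O)/(1/18 + Y) (m(O, Y) = (-89 + O)/(Y + 1/18) = (-89 + O)/(1/18 + Y))
V/m(d, -272) = 54874/((18*(-89 + I*√86)/(1 + 18*(-272)))) = 54874/((18*(-89 + I*√86)/(1 - 4896))) = 54874/((18*(-89 + I*√86)/(-4895))) = 54874/((18*(-1/4895)*(-89 + I*√86))) = 54874/(18/55 - 18*I*√86/4895)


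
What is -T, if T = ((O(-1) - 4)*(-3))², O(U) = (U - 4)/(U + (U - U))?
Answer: -9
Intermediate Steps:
O(U) = (-4 + U)/U (O(U) = (-4 + U)/(U + 0) = (-4 + U)/U)
T = 9 (T = (((-4 - 1)/(-1) - 4)*(-3))² = ((-1*(-5) - 4)*(-3))² = ((5 - 4)*(-3))² = (1*(-3))² = (-3)² = 9)
-T = -1*9 = -9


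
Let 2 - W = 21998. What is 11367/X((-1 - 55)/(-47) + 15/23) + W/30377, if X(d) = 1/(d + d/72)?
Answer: 5581662721431/262700296 ≈ 21247.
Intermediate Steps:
W = -21996 (W = 2 - 1*21998 = 2 - 21998 = -21996)
X(d) = 72/(73*d) (X(d) = 1/(d + d*(1/72)) = 1/(d + d/72) = 1/(73*d/72) = 72/(73*d))
11367/X((-1 - 55)/(-47) + 15/23) + W/30377 = 11367/((72/(73*((-1 - 55)/(-47) + 15/23)))) - 21996/30377 = 11367/((72/(73*(-56*(-1/47) + 15*(1/23))))) - 21996*1/30377 = 11367/((72/(73*(56/47 + 15/23)))) - 21996/30377 = 11367/((72/(73*(1993/1081)))) - 21996/30377 = 11367/(((72/73)*(1081/1993))) - 21996/30377 = 11367/(77832/145489) - 21996/30377 = 11367*(145489/77832) - 21996/30377 = 183752607/8648 - 21996/30377 = 5581662721431/262700296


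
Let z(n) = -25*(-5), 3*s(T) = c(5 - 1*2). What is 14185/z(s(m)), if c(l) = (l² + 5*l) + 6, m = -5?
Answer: 2837/25 ≈ 113.48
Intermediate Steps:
c(l) = 6 + l² + 5*l
s(T) = 10 (s(T) = (6 + (5 - 1*2)² + 5*(5 - 1*2))/3 = (6 + (5 - 2)² + 5*(5 - 2))/3 = (6 + 3² + 5*3)/3 = (6 + 9 + 15)/3 = (⅓)*30 = 10)
z(n) = 125
14185/z(s(m)) = 14185/125 = 14185*(1/125) = 2837/25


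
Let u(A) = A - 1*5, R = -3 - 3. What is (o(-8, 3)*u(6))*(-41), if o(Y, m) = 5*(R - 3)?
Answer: 1845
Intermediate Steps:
R = -6
u(A) = -5 + A (u(A) = A - 5 = -5 + A)
o(Y, m) = -45 (o(Y, m) = 5*(-6 - 3) = 5*(-9) = -45)
(o(-8, 3)*u(6))*(-41) = -45*(-5 + 6)*(-41) = -45*1*(-41) = -45*(-41) = 1845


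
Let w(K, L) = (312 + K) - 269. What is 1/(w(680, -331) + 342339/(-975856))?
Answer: 975856/705201549 ≈ 0.0013838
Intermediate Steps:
w(K, L) = 43 + K
1/(w(680, -331) + 342339/(-975856)) = 1/((43 + 680) + 342339/(-975856)) = 1/(723 + 342339*(-1/975856)) = 1/(723 - 342339/975856) = 1/(705201549/975856) = 975856/705201549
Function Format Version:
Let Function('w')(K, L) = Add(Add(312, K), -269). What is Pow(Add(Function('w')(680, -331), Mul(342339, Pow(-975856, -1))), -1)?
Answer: Rational(975856, 705201549) ≈ 0.0013838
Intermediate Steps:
Function('w')(K, L) = Add(43, K)
Pow(Add(Function('w')(680, -331), Mul(342339, Pow(-975856, -1))), -1) = Pow(Add(Add(43, 680), Mul(342339, Pow(-975856, -1))), -1) = Pow(Add(723, Mul(342339, Rational(-1, 975856))), -1) = Pow(Add(723, Rational(-342339, 975856)), -1) = Pow(Rational(705201549, 975856), -1) = Rational(975856, 705201549)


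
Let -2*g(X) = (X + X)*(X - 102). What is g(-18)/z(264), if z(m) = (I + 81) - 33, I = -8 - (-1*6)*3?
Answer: -1080/29 ≈ -37.241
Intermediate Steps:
g(X) = -X*(-102 + X) (g(X) = -(X + X)*(X - 102)/2 = -2*X*(-102 + X)/2 = -X*(-102 + X))
I = 10 (I = -8 - (-6)*3 = -8 - 1*(-18) = -8 + 18 = 10)
z(m) = 58 (z(m) = (10 + 81) - 33 = 91 - 33 = 58)
g(-18)/z(264) = -18*(102 - 1*(-18))/58 = -18*(102 + 18)*(1/58) = -18*120*(1/58) = -2160*1/58 = -1080/29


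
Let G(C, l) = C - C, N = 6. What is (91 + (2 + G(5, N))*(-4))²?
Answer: 6889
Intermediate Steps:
G(C, l) = 0
(91 + (2 + G(5, N))*(-4))² = (91 + (2 + 0)*(-4))² = (91 + 2*(-4))² = (91 - 8)² = 83² = 6889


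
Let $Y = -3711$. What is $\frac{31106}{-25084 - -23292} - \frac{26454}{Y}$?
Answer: $- \frac{11338133}{1108352} \approx -10.23$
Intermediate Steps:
$\frac{31106}{-25084 - -23292} - \frac{26454}{Y} = \frac{31106}{-25084 - -23292} - \frac{26454}{-3711} = \frac{31106}{-25084 + 23292} - - \frac{8818}{1237} = \frac{31106}{-1792} + \frac{8818}{1237} = 31106 \left(- \frac{1}{1792}\right) + \frac{8818}{1237} = - \frac{15553}{896} + \frac{8818}{1237} = - \frac{11338133}{1108352}$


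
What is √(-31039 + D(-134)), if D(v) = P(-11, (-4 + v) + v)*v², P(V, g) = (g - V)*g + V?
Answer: 3*√141611533 ≈ 35700.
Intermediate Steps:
P(V, g) = V + g*(g - V) (P(V, g) = g*(g - V) + V = V + g*(g - V))
D(v) = v²*(-55 + (-4 + 2*v)² + 22*v) (D(v) = (-11 + ((-4 + v) + v)² - 1*(-11)*((-4 + v) + v))*v² = (-11 + (-4 + 2*v)² - 1*(-11)*(-4 + 2*v))*v² = (-11 + (-4 + 2*v)² + (-44 + 22*v))*v² = (-55 + (-4 + 2*v)² + 22*v)*v² = v²*(-55 + (-4 + 2*v)² + 22*v))
√(-31039 + D(-134)) = √(-31039 + (-134)²*(-39 + 4*(-134)² + 6*(-134))) = √(-31039 + 17956*(-39 + 4*17956 - 804)) = √(-31039 + 17956*(-39 + 71824 - 804)) = √(-31039 + 17956*70981) = √(-31039 + 1274534836) = √1274503797 = 3*√141611533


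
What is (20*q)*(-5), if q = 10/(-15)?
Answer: 200/3 ≈ 66.667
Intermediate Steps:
q = -2/3 (q = 10*(-1/15) = -2/3 ≈ -0.66667)
(20*q)*(-5) = (20*(-2/3))*(-5) = -40/3*(-5) = 200/3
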